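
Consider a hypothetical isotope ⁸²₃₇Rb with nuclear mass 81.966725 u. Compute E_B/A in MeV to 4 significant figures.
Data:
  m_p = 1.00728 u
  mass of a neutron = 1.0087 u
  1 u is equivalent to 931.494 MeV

Total constituent mass: 37 × 1.00728 + 45 × 1.0087 = 82.66086 u
Δm = 82.66086 − 81.966725 = 0.694135 u
Converting to energy: 0.694135 u × 931.494 MeV/u = 646.583 MeV
BE/A = 646.583 MeV / 82 = 7.885 MeV/nucleon

7.885 MeV/nucleon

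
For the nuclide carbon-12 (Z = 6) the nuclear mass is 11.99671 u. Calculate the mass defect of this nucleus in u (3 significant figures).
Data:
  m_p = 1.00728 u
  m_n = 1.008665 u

With 6 protons and 6 neutrons (A = 12):
Mass of separated nucleons = 6(1.00728) + 6(1.008665) = 6.04368 + 6.051990 = 12.095670 u
Δm = 12.095670 − 11.99671 = 0.098960 u

0.0990 u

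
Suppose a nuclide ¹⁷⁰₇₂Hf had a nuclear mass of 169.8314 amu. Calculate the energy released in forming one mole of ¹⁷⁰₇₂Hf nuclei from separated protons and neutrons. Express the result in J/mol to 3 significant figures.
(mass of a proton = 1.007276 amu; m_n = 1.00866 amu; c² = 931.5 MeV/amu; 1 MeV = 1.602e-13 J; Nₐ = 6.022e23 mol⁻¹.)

The nucleus contains 72 protons and 170 − 72 = 98 neutrons.
Σm = 72·m_p + 98·m_n = 72.523872 + 98.84868 = 171.372552 amu
The mass defect is 171.372552 − 169.8314 = 1.541152 amu.
Binding energy = Δm·c² = 1.541152 × 931.5 MeV/amu = 1435.58 MeV
Per nucleus in joules: 1435.58 MeV × 1.602e-13 J/MeV = 2.2998e-10 J
Per mole: 2.2998e-10 J × 6.022e23 mol⁻¹ = 1.3849e+14 J/mol

1.38e+14 J/mol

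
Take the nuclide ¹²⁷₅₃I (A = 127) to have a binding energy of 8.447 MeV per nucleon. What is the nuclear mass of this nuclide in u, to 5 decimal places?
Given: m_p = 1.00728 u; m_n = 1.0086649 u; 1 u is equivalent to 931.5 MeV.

126.87539 u

Total binding energy = 127 × 8.447 = 1072.769 MeV
Mass defect = 1072.769 MeV / (931.5 MeV/u) = 1.1516575 u
Constituent mass = 53(1.00728) + 74(1.0086649) = 128.0270426 u
Nuclear mass = 128.0270426 − 1.1516575 = 126.8753851 u ≈ 126.87539 u (to 5 decimal places)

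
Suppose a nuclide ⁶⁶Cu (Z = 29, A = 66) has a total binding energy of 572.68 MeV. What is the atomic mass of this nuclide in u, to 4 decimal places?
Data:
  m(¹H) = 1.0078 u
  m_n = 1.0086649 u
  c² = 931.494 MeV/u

65.9320 u

Mass defect = 572.68 MeV / (931.494 MeV/u) = 0.614797 u
Constituent mass = 29(1.0078) + 37(1.0086649) = 66.5468013 u
Atomic mass = 66.5468013 − 0.614797 = 65.9320043 u ≈ 65.9320 u (to 4 decimal places)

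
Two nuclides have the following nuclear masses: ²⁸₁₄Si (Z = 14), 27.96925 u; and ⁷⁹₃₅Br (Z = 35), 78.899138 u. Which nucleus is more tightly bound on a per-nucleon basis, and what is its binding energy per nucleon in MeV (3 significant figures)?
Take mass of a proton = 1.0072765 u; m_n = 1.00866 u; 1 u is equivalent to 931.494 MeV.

²⁸₁₄Si: Σm = 14(1.0072765) + 14(1.00866) = 28.2231110 u; Δm = 0.2538610 u; E_B = 236.47 MeV; E_B/A = 8.445 MeV
⁷⁹₃₅Br: Σm = 35(1.0072765) + 44(1.00866) = 79.6357175 u; Δm = 0.7365795 u; E_B = 686.12 MeV; E_B/A = 8.685 MeV
⁷⁹₃₅Br has the higher binding energy per nucleon, so it is the more tightly bound nucleus.

⁷⁹₃₅Br; 8.69 MeV/nucleon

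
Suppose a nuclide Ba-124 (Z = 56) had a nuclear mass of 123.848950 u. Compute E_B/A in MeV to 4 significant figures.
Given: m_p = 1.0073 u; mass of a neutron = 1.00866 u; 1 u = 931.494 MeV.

With 56 protons and 68 neutrons (A = 124):
Σm = 56·m_p + 68·m_n = 56.4088 + 68.58888 = 124.99768 u
Mass defect Δm = 124.99768 − 123.848950 = 1.148730 u
Converting to energy: 1.148730 u × 931.494 MeV/u = 1070.04 MeV
BE/A = 1070.04 MeV / 124 = 8.629 MeV/nucleon

8.629 MeV/nucleon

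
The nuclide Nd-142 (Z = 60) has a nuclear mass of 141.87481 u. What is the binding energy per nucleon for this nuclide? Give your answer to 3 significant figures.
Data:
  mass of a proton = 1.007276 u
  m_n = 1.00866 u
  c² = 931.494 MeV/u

The nucleus contains 60 protons and 142 − 60 = 82 neutrons.
Mass of separated nucleons = 60(1.007276) + 82(1.00866) = 60.436560 + 82.71012 = 143.146680 u
Mass defect Δm = 143.146680 − 141.87481 = 1.271870 u
E_B = 1.271870 × 931.494 = 1184.74 MeV
Dividing by A = 142 gives 8.343 MeV per nucleon.

8.34 MeV/nucleon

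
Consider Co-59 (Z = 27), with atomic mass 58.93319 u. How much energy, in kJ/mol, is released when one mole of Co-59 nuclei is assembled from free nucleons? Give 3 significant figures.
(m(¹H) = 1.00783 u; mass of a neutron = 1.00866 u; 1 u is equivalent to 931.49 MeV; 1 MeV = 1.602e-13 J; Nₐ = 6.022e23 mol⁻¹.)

Z = 27, so N = A − Z = 59 − 27 = 32.
Σm = 27·m(¹H) + 32·m_n = 27.21141 + 32.27712 = 59.48853 u
The mass defect is 59.48853 − 58.93319 = 0.55534 u.
E_B = 0.55534 × 931.49 = 517.294 MeV
Per nucleus in joules: 517.294 MeV × 1.602e-13 J/MeV = 8.2870e-11 J
Per mole: 8.2870e-11 J × 6.022e23 mol⁻¹ = 4.9904e+13 J/mol

4.99e+10 kJ/mol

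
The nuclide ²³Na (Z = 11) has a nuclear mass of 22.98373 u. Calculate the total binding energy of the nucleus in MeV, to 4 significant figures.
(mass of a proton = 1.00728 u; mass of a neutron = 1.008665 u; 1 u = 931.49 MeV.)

186.6 MeV

The nucleus contains 11 protons and 23 − 11 = 12 neutrons.
Mass of separated nucleons = 11(1.00728) + 12(1.008665) = 11.08008 + 12.103980 = 23.184060 u
The mass defect is 23.184060 − 22.98373 = 0.200330 u.
Binding energy = Δm·c² = 0.200330 × 931.49 MeV/u = 186.605 MeV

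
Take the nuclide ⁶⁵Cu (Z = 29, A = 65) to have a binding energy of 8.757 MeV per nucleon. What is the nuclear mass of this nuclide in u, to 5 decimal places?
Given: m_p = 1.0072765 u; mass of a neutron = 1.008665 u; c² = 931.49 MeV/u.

Total binding energy = 65 × 8.757 = 569.205 MeV
Mass defect = 569.205 MeV / (931.49 MeV/u) = 0.6110694 u
Constituent mass = 29(1.0072765) + 36(1.008665) = 65.5229585 u
Nuclear mass = 65.5229585 − 0.6110694 = 64.9118891 u ≈ 64.91189 u (to 5 decimal places)

64.91189 u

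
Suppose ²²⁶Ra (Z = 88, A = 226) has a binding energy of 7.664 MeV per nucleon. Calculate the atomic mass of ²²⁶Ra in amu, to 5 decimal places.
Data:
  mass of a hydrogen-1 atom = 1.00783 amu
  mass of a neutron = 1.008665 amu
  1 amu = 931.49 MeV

Total binding energy = 226 × 7.664 = 1732.064 MeV
Mass defect = 1732.064 MeV / (931.49 MeV/amu) = 1.8594553 amu
Constituent mass = 88(1.00783) + 138(1.008665) = 227.884810 amu
Atomic mass = 227.884810 − 1.8594553 = 226.0253547 amu ≈ 226.02535 amu (to 5 decimal places)

226.02535 amu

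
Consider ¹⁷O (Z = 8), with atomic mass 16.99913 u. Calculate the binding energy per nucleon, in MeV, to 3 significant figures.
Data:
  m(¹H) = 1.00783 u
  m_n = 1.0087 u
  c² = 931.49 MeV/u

7.77 MeV/nucleon

The nucleus contains 8 protons and 17 − 8 = 9 neutrons.
Mass of separated nucleons = 8(1.00783) + 9(1.0087) = 8.06264 + 9.0783 = 17.14094 u
The mass defect is 17.14094 − 16.99913 = 0.14181 u.
E_B = 0.14181 × 931.49 = 132.095 MeV
Per nucleon: 132.095 / 17 = 7.770 MeV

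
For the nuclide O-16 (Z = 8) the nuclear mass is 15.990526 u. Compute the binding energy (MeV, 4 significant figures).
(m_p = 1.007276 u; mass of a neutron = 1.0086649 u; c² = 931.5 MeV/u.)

Mass of separated nucleons = 8(1.007276) + 8(1.0086649) = 8.058208 + 8.0693192 = 16.1275272 u
The mass defect is 16.1275272 − 15.990526 = 0.1370012 u.
E_B = 0.1370012 × 931.5 = 127.617 MeV

127.6 MeV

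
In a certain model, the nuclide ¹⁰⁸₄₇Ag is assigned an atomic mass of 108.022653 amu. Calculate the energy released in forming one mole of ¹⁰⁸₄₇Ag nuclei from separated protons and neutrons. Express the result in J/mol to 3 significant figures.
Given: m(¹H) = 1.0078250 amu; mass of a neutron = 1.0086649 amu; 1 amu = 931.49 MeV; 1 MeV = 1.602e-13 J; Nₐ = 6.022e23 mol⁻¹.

7.85e+13 J/mol

With 47 protons and 61 neutrons (A = 108):
Mass of separated nucleons = 47(1.0078250) + 61(1.0086649) = 47.3677750 + 61.5285589 = 108.8963339 amu
The mass defect is 108.8963339 − 108.022653 = 0.8736809 amu.
Converting to energy: 0.8736809 amu × 931.49 MeV/amu = 813.825 MeV
Per nucleus in joules: 813.825 MeV × 1.602e-13 J/MeV = 1.3037e-10 J
Per mole: 1.3037e-10 J × 6.022e23 mol⁻¹ = 7.8509e+13 J/mol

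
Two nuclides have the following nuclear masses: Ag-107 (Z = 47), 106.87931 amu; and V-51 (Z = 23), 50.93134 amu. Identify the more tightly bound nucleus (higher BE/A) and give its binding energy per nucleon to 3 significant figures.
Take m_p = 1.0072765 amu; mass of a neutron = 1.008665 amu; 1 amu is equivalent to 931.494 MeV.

V-51; 8.74 MeV/nucleon

Ag-107: Σm = 47(1.0072765) + 60(1.008665) = 107.8618955 amu; Δm = 0.9825855 amu; E_B = 915.27 MeV; E_B/A = 8.554 MeV
V-51: Σm = 23(1.0072765) + 28(1.008665) = 51.4099795 amu; Δm = 0.4786395 amu; E_B = 445.85 MeV; E_B/A = 8.742 MeV
V-51 has the higher binding energy per nucleon, so it is the more tightly bound nucleus.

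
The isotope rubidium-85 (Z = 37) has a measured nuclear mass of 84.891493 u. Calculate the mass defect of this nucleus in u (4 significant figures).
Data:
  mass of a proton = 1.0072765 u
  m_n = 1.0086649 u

0.7937 u

Z = 37, so N = A − Z = 85 − 37 = 48.
Mass of separated nucleons = 37(1.0072765) + 48(1.0086649) = 37.2692305 + 48.4159152 = 85.6851457 u
The mass defect is 85.6851457 − 84.891493 = 0.7936527 u.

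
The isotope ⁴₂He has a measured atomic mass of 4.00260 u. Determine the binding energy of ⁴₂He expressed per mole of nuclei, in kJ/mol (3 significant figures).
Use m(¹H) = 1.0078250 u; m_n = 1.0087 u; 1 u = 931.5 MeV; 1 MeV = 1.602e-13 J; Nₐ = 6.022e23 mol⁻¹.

2.74e+09 kJ/mol

Mass of separated nucleons = 2(1.0078250) + 2(1.0087) = 2.0156500 + 2.0174 = 4.0330500 u
Δm = 4.0330500 − 4.00260 = 0.0304500 u
E_B = 0.0304500 × 931.5 = 28.3642 MeV
Per nucleus in joules: 28.3642 MeV × 1.602e-13 J/MeV = 4.5439e-12 J
Per mole: 4.5439e-12 J × 6.022e23 mol⁻¹ = 2.7363e+12 J/mol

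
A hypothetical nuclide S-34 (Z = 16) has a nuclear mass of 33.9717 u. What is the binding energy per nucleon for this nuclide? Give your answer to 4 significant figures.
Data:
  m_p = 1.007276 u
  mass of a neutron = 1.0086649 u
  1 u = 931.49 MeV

8.238 MeV/nucleon

The nucleus contains 16 protons and 34 − 16 = 18 neutrons.
Total constituent mass: 16 × 1.007276 + 18 × 1.0086649 = 34.2723842 u
The mass defect is 34.2723842 − 33.9717 = 0.3006842 u.
E_B = 0.3006842 × 931.49 = 280.084 MeV
Per nucleon: 280.084 / 34 = 8.238 MeV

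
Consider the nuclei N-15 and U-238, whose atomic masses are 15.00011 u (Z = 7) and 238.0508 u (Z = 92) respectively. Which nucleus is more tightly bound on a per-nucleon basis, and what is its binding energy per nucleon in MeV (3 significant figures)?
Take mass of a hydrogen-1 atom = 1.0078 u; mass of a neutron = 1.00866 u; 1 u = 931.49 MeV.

N-15: Σm = 7(1.0078) + 8(1.00866) = 15.12388 u; Δm = 0.12377 u; E_B = 115.29 MeV; E_B/A = 7.686 MeV
U-238: Σm = 92(1.0078) + 146(1.00866) = 239.98196 u; Δm = 1.93116 u; E_B = 1798.9 MeV; E_B/A = 7.558 MeV
N-15 has the higher binding energy per nucleon, so it is the more tightly bound nucleus.

N-15; 7.69 MeV/nucleon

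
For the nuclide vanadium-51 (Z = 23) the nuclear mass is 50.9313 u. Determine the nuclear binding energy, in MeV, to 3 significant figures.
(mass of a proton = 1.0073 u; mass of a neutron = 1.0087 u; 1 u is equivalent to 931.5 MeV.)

447 MeV

The nucleus contains 23 protons and 51 − 23 = 28 neutrons.
Σm = 23·m_p + 28·m_n = 23.1679 + 28.2436 = 51.4115 u
Δm = 51.4115 − 50.9313 = 0.4802 u
E_B = 0.4802 × 931.5 = 447.306 MeV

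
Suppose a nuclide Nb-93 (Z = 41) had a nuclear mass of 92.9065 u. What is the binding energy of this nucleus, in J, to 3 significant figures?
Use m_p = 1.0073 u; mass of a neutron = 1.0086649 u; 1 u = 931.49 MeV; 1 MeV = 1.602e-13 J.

Mass of separated nucleons = 41(1.0073) + 52(1.0086649) = 41.2993 + 52.4505748 = 93.7498748 u
Mass defect Δm = 93.7498748 − 92.9065 = 0.8433748 u
E_B = 0.8433748 × 931.49 = 785.595 MeV
In joules: 785.595 MeV × 1.602e-13 J/MeV = 1.2585e-10 J

1.26e-10 J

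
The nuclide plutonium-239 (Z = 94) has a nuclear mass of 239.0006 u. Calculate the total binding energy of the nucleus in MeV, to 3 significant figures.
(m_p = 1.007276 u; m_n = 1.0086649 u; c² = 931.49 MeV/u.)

1810 MeV

Σm = 94·m_p + 145·m_n = 94.683944 + 146.2564105 = 240.9403545 u
Δm = 240.9403545 − 239.0006 = 1.9397545 u
Binding energy = Δm·c² = 1.9397545 × 931.49 MeV/u = 1806.86 MeV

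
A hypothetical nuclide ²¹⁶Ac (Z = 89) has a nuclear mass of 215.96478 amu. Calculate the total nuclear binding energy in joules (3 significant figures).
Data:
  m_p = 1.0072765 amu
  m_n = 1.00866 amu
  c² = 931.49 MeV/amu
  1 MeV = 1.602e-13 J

2.66e-10 J

Z = 89, so N = A − Z = 216 − 89 = 127.
Total constituent mass: 89 × 1.0072765 + 127 × 1.00866 = 217.7474285 amu
Δm = 217.7474285 − 215.96478 = 1.7826485 amu
Converting to energy: 1.7826485 amu × 931.49 MeV/amu = 1660.52 MeV
In joules: 1660.52 MeV × 1.602e-13 J/MeV = 2.6602e-10 J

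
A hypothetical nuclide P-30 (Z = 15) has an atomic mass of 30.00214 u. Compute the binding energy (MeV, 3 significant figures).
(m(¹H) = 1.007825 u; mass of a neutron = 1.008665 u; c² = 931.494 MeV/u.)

228 MeV

Total constituent mass: 15 × 1.007825 + 15 × 1.008665 = 30.247350 u
Mass defect Δm = 30.247350 − 30.00214 = 0.245210 u
Converting to energy: 0.245210 u × 931.494 MeV/u = 228.412 MeV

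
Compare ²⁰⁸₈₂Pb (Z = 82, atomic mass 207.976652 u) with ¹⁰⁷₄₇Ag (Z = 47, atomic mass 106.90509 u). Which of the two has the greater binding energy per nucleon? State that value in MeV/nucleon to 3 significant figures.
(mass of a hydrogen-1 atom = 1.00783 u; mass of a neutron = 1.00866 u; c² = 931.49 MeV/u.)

²⁰⁸₈₂Pb: Σm = 82(1.00783) + 126(1.00866) = 209.73322 u; Δm = 1.756568 u; E_B = 1636.2 MeV; E_B/A = 7.866 MeV
¹⁰⁷₄₇Ag: Σm = 47(1.00783) + 60(1.00866) = 107.88761 u; Δm = 0.98252 u; E_B = 915.21 MeV; E_B/A = 8.553 MeV
¹⁰⁷₄₇Ag has the higher binding energy per nucleon, so it is the more tightly bound nucleus.

¹⁰⁷₄₇Ag; 8.55 MeV/nucleon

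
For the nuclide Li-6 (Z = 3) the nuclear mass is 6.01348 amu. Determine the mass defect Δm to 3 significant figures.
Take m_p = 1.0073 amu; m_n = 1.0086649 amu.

The nucleus contains 3 protons and 6 − 3 = 3 neutrons.
Mass of separated nucleons = 3(1.0073) + 3(1.0086649) = 3.0219 + 3.0259947 = 6.0478947 amu
Mass defect Δm = 6.0478947 − 6.01348 = 0.0344147 amu

0.0344 amu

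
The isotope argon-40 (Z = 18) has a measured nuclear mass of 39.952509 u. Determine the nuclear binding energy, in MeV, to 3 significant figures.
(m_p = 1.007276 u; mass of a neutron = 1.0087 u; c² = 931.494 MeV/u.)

345 MeV

With 18 protons and 22 neutrons (A = 40):
Σm = 18·m_p + 22·m_n = 18.130968 + 22.1914 = 40.322368 u
The mass defect is 40.322368 − 39.952509 = 0.369859 u.
Converting to energy: 0.369859 u × 931.494 MeV/u = 344.521 MeV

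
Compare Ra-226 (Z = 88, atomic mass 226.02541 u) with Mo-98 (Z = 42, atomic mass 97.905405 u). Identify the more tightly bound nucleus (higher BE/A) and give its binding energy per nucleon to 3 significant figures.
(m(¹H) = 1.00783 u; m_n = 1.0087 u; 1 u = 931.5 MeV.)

Mo-98; 8.66 MeV/nucleon

Ra-226: Σm = 88(1.00783) + 138(1.0087) = 227.88964 u; Δm = 1.86423 u; E_B = 1736.5 MeV; E_B/A = 7.684 MeV
Mo-98: Σm = 42(1.00783) + 56(1.0087) = 98.81606 u; Δm = 0.910655 u; E_B = 848.28 MeV; E_B/A = 8.656 MeV
Mo-98 has the higher binding energy per nucleon, so it is the more tightly bound nucleus.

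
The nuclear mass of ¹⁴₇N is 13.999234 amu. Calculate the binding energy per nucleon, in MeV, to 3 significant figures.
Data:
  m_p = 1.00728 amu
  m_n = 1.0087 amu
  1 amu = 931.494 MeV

Mass of separated nucleons = 7(1.00728) + 7(1.0087) = 7.05096 + 7.0609 = 14.11186 amu
The mass defect is 14.11186 − 13.999234 = 0.112626 amu.
Converting to energy: 0.112626 amu × 931.494 MeV/amu = 104.910 MeV
BE/A = 104.910 MeV / 14 = 7.494 MeV/nucleon

7.49 MeV/nucleon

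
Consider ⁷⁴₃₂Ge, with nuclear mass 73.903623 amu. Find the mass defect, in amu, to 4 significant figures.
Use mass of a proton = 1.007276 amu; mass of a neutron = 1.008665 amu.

0.6931 amu

Mass of separated nucleons = 32(1.007276) + 42(1.008665) = 32.232832 + 42.363930 = 74.596762 amu
Δm = 74.596762 − 73.903623 = 0.693139 amu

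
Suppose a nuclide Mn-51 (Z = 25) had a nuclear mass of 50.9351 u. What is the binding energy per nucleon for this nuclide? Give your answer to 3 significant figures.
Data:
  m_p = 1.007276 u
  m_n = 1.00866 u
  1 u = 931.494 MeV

Z = 25, so N = A − Z = 51 − 25 = 26.
Mass of separated nucleons = 25(1.007276) + 26(1.00866) = 25.181900 + 26.22516 = 51.407060 u
The mass defect is 51.407060 − 50.9351 = 0.471960 u.
Converting to energy: 0.471960 u × 931.494 MeV/u = 439.628 MeV
Dividing by A = 51 gives 8.620 MeV per nucleon.

8.62 MeV/nucleon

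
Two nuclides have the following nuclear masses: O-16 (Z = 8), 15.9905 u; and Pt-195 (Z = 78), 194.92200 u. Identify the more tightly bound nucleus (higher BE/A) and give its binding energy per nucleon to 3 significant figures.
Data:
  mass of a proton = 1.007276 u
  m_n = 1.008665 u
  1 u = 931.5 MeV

O-16; 7.98 MeV/nucleon

O-16: Σm = 8(1.007276) + 8(1.008665) = 16.127528 u; Δm = 0.137028 u; E_B = 127.64 MeV; E_B/A = 7.978 MeV
Pt-195: Σm = 78(1.007276) + 117(1.008665) = 196.581333 u; Δm = 1.659333 u; E_B = 1545.7 MeV; E_B/A = 7.927 MeV
O-16 has the higher binding energy per nucleon, so it is the more tightly bound nucleus.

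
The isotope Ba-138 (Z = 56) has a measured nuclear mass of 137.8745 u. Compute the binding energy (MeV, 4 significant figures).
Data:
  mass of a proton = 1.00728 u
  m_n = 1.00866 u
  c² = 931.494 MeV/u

1158 MeV

With 56 protons and 82 neutrons (A = 138):
Total constituent mass: 56 × 1.00728 + 82 × 1.00866 = 139.11780 u
Mass defect Δm = 139.11780 − 137.8745 = 1.24330 u
Binding energy = Δm·c² = 1.24330 × 931.494 MeV/u = 1158.13 MeV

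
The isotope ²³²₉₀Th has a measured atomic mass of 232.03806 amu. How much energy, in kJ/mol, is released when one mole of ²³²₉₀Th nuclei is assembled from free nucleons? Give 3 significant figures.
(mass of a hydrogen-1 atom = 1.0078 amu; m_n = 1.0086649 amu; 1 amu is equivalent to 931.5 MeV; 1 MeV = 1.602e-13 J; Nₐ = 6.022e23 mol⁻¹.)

With 90 protons and 142 neutrons (A = 232):
Σm = 90·m(¹H) + 142·m_n = 90.7020 + 143.2304158 = 233.9324158 amu
Δm = 233.9324158 − 232.03806 = 1.8943558 amu
E_B = 1.8943558 × 931.5 = 1764.59 MeV
Per nucleus in joules: 1764.59 MeV × 1.602e-13 J/MeV = 2.8269e-10 J
Per mole: 2.8269e-10 J × 6.022e23 mol⁻¹ = 1.7024e+14 J/mol

1.70e+11 kJ/mol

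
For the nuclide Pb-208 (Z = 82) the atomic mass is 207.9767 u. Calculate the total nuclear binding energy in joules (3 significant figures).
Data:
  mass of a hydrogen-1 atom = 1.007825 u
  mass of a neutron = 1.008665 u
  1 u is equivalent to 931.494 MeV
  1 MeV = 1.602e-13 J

2.62e-10 J

Z = 82, so N = A − Z = 208 − 82 = 126.
Total constituent mass: 82 × 1.007825 + 126 × 1.008665 = 209.733440 u
The mass defect is 209.733440 − 207.9767 = 1.756740 u.
Binding energy = Δm·c² = 1.756740 × 931.494 MeV/u = 1636.39 MeV
In joules: 1636.39 MeV × 1.602e-13 J/MeV = 2.6215e-10 J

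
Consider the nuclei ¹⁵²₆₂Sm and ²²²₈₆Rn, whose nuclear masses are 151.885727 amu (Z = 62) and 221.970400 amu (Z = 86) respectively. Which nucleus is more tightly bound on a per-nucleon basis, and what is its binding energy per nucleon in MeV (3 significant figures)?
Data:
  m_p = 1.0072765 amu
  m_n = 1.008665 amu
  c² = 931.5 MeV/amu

¹⁵²₆₂Sm; 8.24 MeV/nucleon

¹⁵²₆₂Sm: Σm = 62(1.0072765) + 90(1.008665) = 153.2309930 amu; Δm = 1.3452660 amu; E_B = 1253.1 MeV; E_B/A = 8.244 MeV
²²²₈₆Rn: Σm = 86(1.0072765) + 136(1.008665) = 223.8042190 amu; Δm = 1.8338190 amu; E_B = 1708.2 MeV; E_B/A = 7.6946 MeV
¹⁵²₆₂Sm has the higher binding energy per nucleon, so it is the more tightly bound nucleus.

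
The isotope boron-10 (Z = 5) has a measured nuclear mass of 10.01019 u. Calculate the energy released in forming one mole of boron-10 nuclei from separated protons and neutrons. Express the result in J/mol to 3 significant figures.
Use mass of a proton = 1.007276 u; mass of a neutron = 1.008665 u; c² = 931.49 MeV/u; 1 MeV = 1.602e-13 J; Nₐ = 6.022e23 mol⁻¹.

Z = 5, so N = A − Z = 10 − 5 = 5.
Σm = 5·m_p + 5·m_n = 5.036380 + 5.043325 = 10.079705 u
Mass defect Δm = 10.079705 − 10.01019 = 0.069515 u
E_B = 0.069515 × 931.49 = 64.7525 MeV
Per nucleus in joules: 64.7525 MeV × 1.602e-13 J/MeV = 1.0373e-11 J
Per mole: 1.0373e-11 J × 6.022e23 mol⁻¹ = 6.2466e+12 J/mol

6.25e+12 J/mol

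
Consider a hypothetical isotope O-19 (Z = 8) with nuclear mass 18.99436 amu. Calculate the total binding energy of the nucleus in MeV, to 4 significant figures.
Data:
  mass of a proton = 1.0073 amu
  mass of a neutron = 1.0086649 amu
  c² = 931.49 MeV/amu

The nucleus contains 8 protons and 19 − 8 = 11 neutrons.
Total constituent mass: 8 × 1.0073 + 11 × 1.0086649 = 19.1537139 amu
The mass defect is 19.1537139 − 18.99436 = 0.1593539 amu.
E_B = 0.1593539 × 931.49 = 148.437 MeV

148.4 MeV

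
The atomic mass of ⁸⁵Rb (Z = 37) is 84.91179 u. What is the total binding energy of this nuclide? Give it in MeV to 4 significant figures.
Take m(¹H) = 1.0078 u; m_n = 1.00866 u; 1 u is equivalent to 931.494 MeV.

738.2 MeV

The nucleus contains 37 protons and 85 − 37 = 48 neutrons.
Σm = 37·m(¹H) + 48·m_n = 37.2886 + 48.41568 = 85.70428 u
The mass defect is 85.70428 − 84.91179 = 0.79249 u.
E_B = 0.79249 × 931.494 = 738.200 MeV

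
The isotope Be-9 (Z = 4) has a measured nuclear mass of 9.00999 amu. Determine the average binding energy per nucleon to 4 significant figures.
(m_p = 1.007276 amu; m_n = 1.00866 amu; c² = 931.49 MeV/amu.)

Z = 4, so N = A − Z = 9 − 4 = 5.
Mass of separated nucleons = 4(1.007276) + 5(1.00866) = 4.029104 + 5.04330 = 9.072404 amu
Δm = 9.072404 − 9.00999 = 0.062414 amu
Converting to energy: 0.062414 amu × 931.49 MeV/amu = 58.1380 MeV
BE/A = 58.1380 MeV / 9 = 6.460 MeV/nucleon

6.460 MeV/nucleon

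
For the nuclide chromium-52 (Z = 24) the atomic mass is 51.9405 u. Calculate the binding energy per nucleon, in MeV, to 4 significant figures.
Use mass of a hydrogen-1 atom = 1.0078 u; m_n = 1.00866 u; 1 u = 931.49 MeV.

8.763 MeV/nucleon

Total constituent mass: 24 × 1.0078 + 28 × 1.00866 = 52.42968 u
Mass defect Δm = 52.42968 − 51.9405 = 0.48918 u
Binding energy = Δm·c² = 0.48918 × 931.49 MeV/u = 455.666 MeV
BE/A = 455.666 MeV / 52 = 8.763 MeV/nucleon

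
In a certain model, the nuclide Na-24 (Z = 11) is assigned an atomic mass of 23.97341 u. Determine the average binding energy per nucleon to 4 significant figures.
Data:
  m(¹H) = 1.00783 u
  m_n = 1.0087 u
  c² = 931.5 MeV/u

8.765 MeV/nucleon

The nucleus contains 11 protons and 24 − 11 = 13 neutrons.
Total constituent mass: 11 × 1.00783 + 13 × 1.0087 = 24.19923 u
Δm = 24.19923 − 23.97341 = 0.22582 u
Converting to energy: 0.22582 u × 931.5 MeV/u = 210.351 MeV
Dividing by A = 24 gives 8.765 MeV per nucleon.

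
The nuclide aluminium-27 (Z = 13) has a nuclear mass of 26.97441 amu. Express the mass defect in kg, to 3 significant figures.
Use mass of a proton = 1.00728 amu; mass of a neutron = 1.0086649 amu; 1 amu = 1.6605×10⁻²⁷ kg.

With 13 protons and 14 neutrons (A = 27):
Mass of separated nucleons = 13(1.00728) + 14(1.0086649) = 13.09464 + 14.1213086 = 27.2159486 amu
Δm = 27.2159486 − 26.97441 = 0.2415386 amu
In SI units: 0.2415386 amu × 1.6605×10⁻²⁷ kg/amu = 4.0107e-28 kg

4.01e-28 kg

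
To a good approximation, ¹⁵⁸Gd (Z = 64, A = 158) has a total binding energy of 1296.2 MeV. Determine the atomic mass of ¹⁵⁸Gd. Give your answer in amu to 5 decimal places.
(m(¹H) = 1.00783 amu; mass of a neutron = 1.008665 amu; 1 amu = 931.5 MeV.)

157.92411 amu

Mass defect = 1296.2 MeV / (931.5 MeV/amu) = 1.3915191 amu
Constituent mass = 64(1.00783) + 94(1.008665) = 159.315630 amu
Atomic mass = 159.315630 − 1.3915191 = 157.9241109 amu ≈ 157.92411 amu (to 5 decimal places)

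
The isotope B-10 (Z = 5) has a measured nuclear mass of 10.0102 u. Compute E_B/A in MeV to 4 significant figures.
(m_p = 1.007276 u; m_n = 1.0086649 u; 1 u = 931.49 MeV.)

With 5 protons and 5 neutrons (A = 10):
Total constituent mass: 5 × 1.007276 + 5 × 1.0086649 = 10.0797045 u
Mass defect Δm = 10.0797045 − 10.0102 = 0.0695045 u
Converting to energy: 0.0695045 u × 931.49 MeV/u = 64.7427 MeV
BE/A = 64.7427 MeV / 10 = 6.474 MeV/nucleon

6.474 MeV/nucleon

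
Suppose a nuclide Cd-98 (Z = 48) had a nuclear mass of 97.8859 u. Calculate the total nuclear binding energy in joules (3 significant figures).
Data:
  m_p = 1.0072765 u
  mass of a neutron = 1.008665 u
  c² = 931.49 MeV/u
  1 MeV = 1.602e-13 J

1.34e-10 J

Mass of separated nucleons = 48(1.0072765) + 50(1.008665) = 48.3492720 + 50.433250 = 98.7825220 u
Mass defect Δm = 98.7825220 − 97.8859 = 0.8966220 u
Converting to energy: 0.8966220 u × 931.49 MeV/u = 835.194 MeV
In joules: 835.194 MeV × 1.602e-13 J/MeV = 1.3380e-10 J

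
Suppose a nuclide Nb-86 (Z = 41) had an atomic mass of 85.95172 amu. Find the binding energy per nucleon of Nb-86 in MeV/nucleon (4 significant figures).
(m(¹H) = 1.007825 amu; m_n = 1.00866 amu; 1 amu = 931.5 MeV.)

8.219 MeV/nucleon

The nucleus contains 41 protons and 86 − 41 = 45 neutrons.
Mass of separated nucleons = 41(1.007825) + 45(1.00866) = 41.320825 + 45.38970 = 86.710525 amu
Δm = 86.710525 − 85.95172 = 0.758805 amu
Converting to energy: 0.758805 amu × 931.5 MeV/amu = 706.827 MeV
BE/A = 706.827 MeV / 86 = 8.219 MeV/nucleon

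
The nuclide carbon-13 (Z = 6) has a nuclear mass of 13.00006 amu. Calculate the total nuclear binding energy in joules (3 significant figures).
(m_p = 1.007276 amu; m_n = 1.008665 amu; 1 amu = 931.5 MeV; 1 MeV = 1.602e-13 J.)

1.56e-11 J

Total constituent mass: 6 × 1.007276 + 7 × 1.008665 = 13.104311 amu
Δm = 13.104311 − 13.00006 = 0.104251 amu
Converting to energy: 0.104251 amu × 931.5 MeV/amu = 97.1098 MeV
In joules: 97.1098 MeV × 1.602e-13 J/MeV = 1.5557e-11 J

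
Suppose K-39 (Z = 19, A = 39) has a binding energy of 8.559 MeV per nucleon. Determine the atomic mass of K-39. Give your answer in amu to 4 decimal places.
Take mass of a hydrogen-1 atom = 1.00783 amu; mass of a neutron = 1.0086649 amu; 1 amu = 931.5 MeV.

38.9637 amu

Total binding energy = 39 × 8.559 = 333.801 MeV
Mass defect = 333.801 MeV / (931.5 MeV/amu) = 0.358348 amu
Constituent mass = 19(1.00783) + 20(1.0086649) = 39.3220680 amu
Atomic mass = 39.3220680 − 0.358348 = 38.9637200 amu ≈ 38.9637 amu (to 4 decimal places)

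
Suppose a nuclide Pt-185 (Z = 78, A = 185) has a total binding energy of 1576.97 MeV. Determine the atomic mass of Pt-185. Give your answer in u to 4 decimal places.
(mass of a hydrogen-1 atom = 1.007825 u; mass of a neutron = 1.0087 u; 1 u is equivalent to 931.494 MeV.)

Mass defect = 1576.97 MeV / (931.494 MeV/u) = 1.692947 u
Constituent mass = 78(1.007825) + 107(1.0087) = 186.541250 u
Atomic mass = 186.541250 − 1.692947 = 184.848303 u ≈ 184.8483 u (to 4 decimal places)

184.8483 u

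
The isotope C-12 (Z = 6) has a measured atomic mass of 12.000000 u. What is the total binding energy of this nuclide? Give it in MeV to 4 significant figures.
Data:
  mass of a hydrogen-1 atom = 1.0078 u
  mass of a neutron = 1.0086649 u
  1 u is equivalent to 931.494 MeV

92.02 MeV

Mass of separated nucleons = 6(1.0078) + 6(1.0086649) = 6.0468 + 6.0519894 = 12.0987894 u
Δm = 12.0987894 − 12.000000 = 0.0987894 u
E_B = 0.0987894 × 931.494 = 92.0217 MeV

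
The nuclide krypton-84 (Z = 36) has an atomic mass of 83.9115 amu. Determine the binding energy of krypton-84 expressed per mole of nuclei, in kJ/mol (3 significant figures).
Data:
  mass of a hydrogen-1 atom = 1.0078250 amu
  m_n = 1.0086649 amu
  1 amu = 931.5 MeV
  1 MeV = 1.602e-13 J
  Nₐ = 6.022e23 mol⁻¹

7.06e+10 kJ/mol

Z = 36, so N = A − Z = 84 − 36 = 48.
Total constituent mass: 36 × 1.0078250 + 48 × 1.0086649 = 84.6976152 amu
Δm = 84.6976152 − 83.9115 = 0.7861152 amu
Binding energy = Δm·c² = 0.7861152 × 931.5 MeV/amu = 732.266 MeV
Per nucleus in joules: 732.266 MeV × 1.602e-13 J/MeV = 1.1731e-10 J
Per mole: 1.1731e-10 J × 6.022e23 mol⁻¹ = 7.0644e+13 J/mol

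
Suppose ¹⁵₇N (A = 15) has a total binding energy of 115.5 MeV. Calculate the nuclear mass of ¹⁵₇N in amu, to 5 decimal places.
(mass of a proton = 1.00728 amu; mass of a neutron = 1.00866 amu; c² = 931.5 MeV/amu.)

Mass defect = 115.5 MeV / (931.5 MeV/amu) = 0.1239936 amu
Constituent mass = 7(1.00728) + 8(1.00866) = 15.12024 amu
Nuclear mass = 15.12024 − 0.1239936 = 14.9962464 amu ≈ 14.99625 amu (to 5 decimal places)

14.99625 amu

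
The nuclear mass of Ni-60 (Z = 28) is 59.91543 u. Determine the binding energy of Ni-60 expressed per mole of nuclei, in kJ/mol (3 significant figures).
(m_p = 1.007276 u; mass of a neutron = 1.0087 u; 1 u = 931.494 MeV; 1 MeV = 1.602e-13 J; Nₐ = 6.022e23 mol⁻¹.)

With 28 protons and 32 neutrons (A = 60):
Mass of separated nucleons = 28(1.007276) + 32(1.0087) = 28.203728 + 32.2784 = 60.482128 u
Mass defect Δm = 60.482128 − 59.91543 = 0.566698 u
E_B = 0.566698 × 931.494 = 527.876 MeV
Per nucleus in joules: 527.876 MeV × 1.602e-13 J/MeV = 8.4566e-11 J
Per mole: 8.4566e-11 J × 6.022e23 mol⁻¹ = 5.0926e+13 J/mol

5.09e+10 kJ/mol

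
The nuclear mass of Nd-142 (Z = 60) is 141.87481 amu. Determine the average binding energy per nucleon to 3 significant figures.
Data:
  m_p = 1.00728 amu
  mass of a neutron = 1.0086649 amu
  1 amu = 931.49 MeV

8.35 MeV/nucleon

Σm = 60·m_p + 82·m_n = 60.43680 + 82.7105218 = 143.1473218 amu
Δm = 143.1473218 − 141.87481 = 1.2725118 amu
Converting to energy: 1.2725118 amu × 931.49 MeV/amu = 1185.33 MeV
Dividing by A = 142 gives 8.347 MeV per nucleon.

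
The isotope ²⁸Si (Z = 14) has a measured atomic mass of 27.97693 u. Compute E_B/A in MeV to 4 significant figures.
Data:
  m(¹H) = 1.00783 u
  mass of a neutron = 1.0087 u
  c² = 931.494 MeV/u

With 14 protons and 14 neutrons (A = 28):
Total constituent mass: 14 × 1.00783 + 14 × 1.0087 = 28.23142 u
The mass defect is 28.23142 − 27.97693 = 0.25449 u.
Converting to energy: 0.25449 u × 931.494 MeV/u = 237.056 MeV
Per nucleon: 237.056 / 28 = 8.466 MeV

8.466 MeV/nucleon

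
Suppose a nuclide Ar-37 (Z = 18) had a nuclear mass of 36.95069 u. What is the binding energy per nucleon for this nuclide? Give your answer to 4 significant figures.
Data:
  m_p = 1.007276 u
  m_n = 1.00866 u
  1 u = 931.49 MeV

Total constituent mass: 18 × 1.007276 + 19 × 1.00866 = 37.295508 u
Mass defect Δm = 37.295508 − 36.95069 = 0.344818 u
E_B = 0.344818 × 931.49 = 321.195 MeV
Dividing by A = 37 gives 8.681 MeV per nucleon.

8.681 MeV/nucleon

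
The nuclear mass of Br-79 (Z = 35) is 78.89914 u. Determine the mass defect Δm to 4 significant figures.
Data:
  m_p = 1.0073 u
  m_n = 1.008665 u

0.7376 u

With 35 protons and 44 neutrons (A = 79):
Mass of separated nucleons = 35(1.0073) + 44(1.008665) = 35.2555 + 44.381260 = 79.636760 u
The mass defect is 79.636760 − 78.89914 = 0.737620 u.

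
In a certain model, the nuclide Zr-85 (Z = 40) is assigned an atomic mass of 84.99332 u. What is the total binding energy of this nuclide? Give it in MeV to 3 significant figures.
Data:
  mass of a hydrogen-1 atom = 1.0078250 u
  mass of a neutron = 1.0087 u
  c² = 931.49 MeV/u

Σm = 40·m(¹H) + 45·m_n = 40.3130000 + 45.3915 = 85.7045000 u
Δm = 85.7045000 − 84.99332 = 0.7111800 u
Converting to energy: 0.7111800 u × 931.49 MeV/u = 662.457 MeV

662 MeV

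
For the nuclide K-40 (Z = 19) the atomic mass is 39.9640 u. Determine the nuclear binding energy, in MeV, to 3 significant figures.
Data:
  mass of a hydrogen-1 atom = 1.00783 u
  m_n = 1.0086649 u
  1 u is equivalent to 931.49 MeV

342 MeV

Total constituent mass: 19 × 1.00783 + 21 × 1.0086649 = 40.3307329 u
Δm = 40.3307329 − 39.9640 = 0.3667329 u
Binding energy = Δm·c² = 0.3667329 × 931.49 MeV/u = 341.608 MeV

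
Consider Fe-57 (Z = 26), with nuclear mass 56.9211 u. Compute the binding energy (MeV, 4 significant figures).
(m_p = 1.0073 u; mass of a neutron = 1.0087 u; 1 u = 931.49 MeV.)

With 26 protons and 31 neutrons (A = 57):
Σm = 26·m_p + 31·m_n = 26.1898 + 31.2697 = 57.4595 u
The mass defect is 57.4595 − 56.9211 = 0.5384 u.
E_B = 0.5384 × 931.49 = 501.514 MeV

501.5 MeV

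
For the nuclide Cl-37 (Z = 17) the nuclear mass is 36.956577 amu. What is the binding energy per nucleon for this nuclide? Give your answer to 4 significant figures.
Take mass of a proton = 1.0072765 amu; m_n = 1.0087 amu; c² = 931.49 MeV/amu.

8.588 MeV/nucleon

Z = 17, so N = A − Z = 37 − 17 = 20.
Σm = 17·m_p + 20·m_n = 17.1237005 + 20.1740 = 37.2977005 amu
Δm = 37.2977005 − 36.956577 = 0.3411235 amu
Binding energy = Δm·c² = 0.3411235 × 931.49 MeV/amu = 317.753 MeV
BE/A = 317.753 MeV / 37 = 8.588 MeV/nucleon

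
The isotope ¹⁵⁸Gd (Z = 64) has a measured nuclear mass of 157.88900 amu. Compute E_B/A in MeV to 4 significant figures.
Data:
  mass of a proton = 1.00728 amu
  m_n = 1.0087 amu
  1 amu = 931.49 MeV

8.223 MeV/nucleon

Σm = 64·m_p + 94·m_n = 64.46592 + 94.8178 = 159.28372 amu
Mass defect Δm = 159.28372 − 157.88900 = 1.39472 amu
Converting to energy: 1.39472 amu × 931.49 MeV/amu = 1299.17 MeV
Per nucleon: 1299.17 / 158 = 8.223 MeV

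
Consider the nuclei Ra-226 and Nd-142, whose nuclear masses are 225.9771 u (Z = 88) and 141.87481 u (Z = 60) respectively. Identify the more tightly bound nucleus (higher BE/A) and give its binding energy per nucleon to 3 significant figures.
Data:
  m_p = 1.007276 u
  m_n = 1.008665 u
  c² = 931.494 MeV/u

Ra-226: Σm = 88(1.007276) + 138(1.008665) = 227.836058 u; Δm = 1.858958 u; E_B = 1731.6 MeV; E_B/A = 7.662 MeV
Nd-142: Σm = 60(1.007276) + 82(1.008665) = 143.147090 u; Δm = 1.272280 u; E_B = 1185.1 MeV; E_B/A = 8.346 MeV
Nd-142 has the higher binding energy per nucleon, so it is the more tightly bound nucleus.

Nd-142; 8.35 MeV/nucleon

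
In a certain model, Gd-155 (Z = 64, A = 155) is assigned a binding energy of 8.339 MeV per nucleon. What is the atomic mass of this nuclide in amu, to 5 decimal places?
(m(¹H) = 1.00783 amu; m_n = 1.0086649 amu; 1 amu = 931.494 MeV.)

154.90202 amu

Total binding energy = 155 × 8.339 = 1292.545 MeV
Mass defect = 1292.545 MeV / (931.494 MeV/amu) = 1.3876042 amu
Constituent mass = 64(1.00783) + 91(1.0086649) = 156.2896259 amu
Atomic mass = 156.2896259 − 1.3876042 = 154.9020217 amu ≈ 154.90202 amu (to 5 decimal places)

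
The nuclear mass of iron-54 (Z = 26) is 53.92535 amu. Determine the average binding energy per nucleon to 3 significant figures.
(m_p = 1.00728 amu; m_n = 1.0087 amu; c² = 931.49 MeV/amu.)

Total constituent mass: 26 × 1.00728 + 28 × 1.0087 = 54.43288 amu
Mass defect Δm = 54.43288 − 53.92535 = 0.50753 amu
E_B = 0.50753 × 931.49 = 472.759 MeV
BE/A = 472.759 MeV / 54 = 8.7548 MeV/nucleon

8.75 MeV/nucleon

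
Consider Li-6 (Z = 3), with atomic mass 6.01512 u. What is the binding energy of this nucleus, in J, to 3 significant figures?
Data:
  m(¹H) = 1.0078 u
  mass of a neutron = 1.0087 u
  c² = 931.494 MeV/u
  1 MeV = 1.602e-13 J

Mass of separated nucleons = 3(1.0078) + 3(1.0087) = 3.0234 + 3.0261 = 6.0495 u
The mass defect is 6.0495 − 6.01512 = 0.03438 u.
Converting to energy: 0.03438 u × 931.494 MeV/u = 32.0248 MeV
In joules: 32.0248 MeV × 1.602e-13 J/MeV = 5.1304e-12 J

5.13e-12 J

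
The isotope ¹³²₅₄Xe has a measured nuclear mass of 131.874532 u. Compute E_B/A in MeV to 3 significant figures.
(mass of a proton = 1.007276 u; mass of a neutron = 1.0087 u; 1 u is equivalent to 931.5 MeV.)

8.45 MeV/nucleon

Σm = 54·m_p + 78·m_n = 54.392904 + 78.6786 = 133.071504 u
The mass defect is 133.071504 − 131.874532 = 1.196972 u.
Converting to energy: 1.196972 u × 931.5 MeV/u = 1114.98 MeV
Per nucleon: 1114.98 / 132 = 8.447 MeV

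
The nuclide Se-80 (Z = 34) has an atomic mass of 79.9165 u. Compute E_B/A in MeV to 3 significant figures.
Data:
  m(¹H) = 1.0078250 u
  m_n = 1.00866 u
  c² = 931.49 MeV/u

8.71 MeV/nucleon

Z = 34, so N = A − Z = 80 − 34 = 46.
Total constituent mass: 34 × 1.0078250 + 46 × 1.00866 = 80.6644100 u
The mass defect is 80.6644100 − 79.9165 = 0.7479100 u.
Converting to energy: 0.7479100 u × 931.49 MeV/u = 696.671 MeV
Dividing by A = 80 gives 8.708 MeV per nucleon.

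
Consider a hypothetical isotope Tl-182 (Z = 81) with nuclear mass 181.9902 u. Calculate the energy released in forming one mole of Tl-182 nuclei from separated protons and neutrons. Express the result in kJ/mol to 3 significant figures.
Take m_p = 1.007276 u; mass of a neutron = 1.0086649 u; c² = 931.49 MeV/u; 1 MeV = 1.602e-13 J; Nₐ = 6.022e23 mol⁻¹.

1.32e+11 kJ/mol

Z = 81, so N = A − Z = 182 − 81 = 101.
Σm = 81·m_p + 101·m_n = 81.589356 + 101.8751549 = 183.4645109 u
The mass defect is 183.4645109 − 181.9902 = 1.4743109 u.
E_B = 1.4743109 × 931.49 = 1373.31 MeV
Per nucleus in joules: 1373.31 MeV × 1.602e-13 J/MeV = 2.2000e-10 J
Per mole: 2.2000e-10 J × 6.022e23 mol⁻¹ = 1.3248e+14 J/mol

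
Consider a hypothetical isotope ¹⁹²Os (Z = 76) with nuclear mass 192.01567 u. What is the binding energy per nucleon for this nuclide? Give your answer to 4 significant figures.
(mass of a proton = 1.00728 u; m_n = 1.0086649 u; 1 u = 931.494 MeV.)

7.485 MeV/nucleon

Mass of separated nucleons = 76(1.00728) + 116(1.0086649) = 76.55328 + 117.0051284 = 193.5584084 u
The mass defect is 193.5584084 − 192.01567 = 1.5427384 u.
Binding energy = Δm·c² = 1.5427384 × 931.494 MeV/u = 1437.05 MeV
Dividing by A = 192 gives 7.485 MeV per nucleon.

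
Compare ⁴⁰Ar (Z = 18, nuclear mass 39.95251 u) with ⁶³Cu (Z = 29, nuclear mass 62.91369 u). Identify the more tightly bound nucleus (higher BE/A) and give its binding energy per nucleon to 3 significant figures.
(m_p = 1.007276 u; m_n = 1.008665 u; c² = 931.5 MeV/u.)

⁴⁰Ar: Σm = 18(1.007276) + 22(1.008665) = 40.321598 u; Δm = 0.369088 u; E_B = 343.81 MeV; E_B/A = 8.595 MeV
⁶³Cu: Σm = 29(1.007276) + 34(1.008665) = 63.505614 u; Δm = 0.591924 u; E_B = 551.38 MeV; E_B/A = 8.752 MeV
⁶³Cu has the higher binding energy per nucleon, so it is the more tightly bound nucleus.

⁶³Cu; 8.75 MeV/nucleon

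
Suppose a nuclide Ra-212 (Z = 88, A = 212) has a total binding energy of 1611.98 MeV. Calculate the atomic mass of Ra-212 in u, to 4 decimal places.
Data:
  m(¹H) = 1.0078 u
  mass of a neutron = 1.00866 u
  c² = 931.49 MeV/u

Mass defect = 1611.98 MeV / (931.49 MeV/u) = 1.730539 u
Constituent mass = 88(1.0078) + 124(1.00866) = 213.76024 u
Atomic mass = 213.76024 − 1.730539 = 212.029701 u ≈ 212.0297 u (to 4 decimal places)

212.0297 u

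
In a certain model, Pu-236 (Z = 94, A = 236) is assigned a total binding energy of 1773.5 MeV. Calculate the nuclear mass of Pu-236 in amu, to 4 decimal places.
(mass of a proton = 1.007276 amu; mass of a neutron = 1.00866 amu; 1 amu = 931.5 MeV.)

Mass defect = 1773.5 MeV / (931.5 MeV/amu) = 1.903918 amu
Constituent mass = 94(1.007276) + 142(1.00866) = 237.913664 amu
Nuclear mass = 237.913664 − 1.903918 = 236.009746 amu ≈ 236.0097 amu (to 4 decimal places)

236.0097 amu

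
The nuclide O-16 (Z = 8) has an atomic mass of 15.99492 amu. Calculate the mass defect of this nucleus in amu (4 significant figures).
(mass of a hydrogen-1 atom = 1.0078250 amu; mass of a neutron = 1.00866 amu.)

With 8 protons and 8 neutrons (A = 16):
Total constituent mass: 8 × 1.0078250 + 8 × 1.00866 = 16.1318800 amu
Δm = 16.1318800 − 15.99492 = 0.1369600 amu

0.1370 amu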